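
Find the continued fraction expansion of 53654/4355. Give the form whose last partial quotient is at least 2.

[12; 3, 8, 17, 3, 3]

53654 = 12·4355 + 1394
4355 = 3·1394 + 173
1394 = 8·173 + 10
173 = 17·10 + 3
10 = 3·3 + 1
3 = 3·1 + 0  (stop)
So 53654/4355 = [12; 3, 8, 17, 3, 3].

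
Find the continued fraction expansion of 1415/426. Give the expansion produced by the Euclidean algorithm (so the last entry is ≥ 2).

[3; 3, 9, 7, 2]

1415 = 3·426 + 137
426 = 3·137 + 15
137 = 9·15 + 2
15 = 7·2 + 1
2 = 2·1 + 0  (stop)
So 1415/426 = [3; 3, 9, 7, 2].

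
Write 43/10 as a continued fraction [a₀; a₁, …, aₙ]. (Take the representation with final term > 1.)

43 = 4·10 + 3
10 = 3·3 + 1
3 = 3·1 + 0  (stop)
So 43/10 = [4; 3, 3].

[4; 3, 3]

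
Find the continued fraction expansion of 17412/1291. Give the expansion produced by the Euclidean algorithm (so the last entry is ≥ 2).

[13; 2, 19, 16, 2]

17412 = 13·1291 + 629
1291 = 2·629 + 33
629 = 19·33 + 2
33 = 16·2 + 1
2 = 2·1 + 0  (stop)
So 17412/1291 = [13; 2, 19, 16, 2].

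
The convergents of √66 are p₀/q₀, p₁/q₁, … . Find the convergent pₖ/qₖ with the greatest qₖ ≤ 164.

√66 = [8; 8, 16, …] (period length 2).
Convergents:
  p_0/q_0 = 8/1
  p_1/q_1 = 65/8
  p_2/q_2 = 1048/129
  p_3/q_3 = 8449/1040
q_2 = 129 ≤ 164 < 1040 = q_3, so the answer is 1048/129.

1048/129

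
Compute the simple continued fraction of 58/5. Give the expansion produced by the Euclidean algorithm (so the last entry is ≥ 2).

[11; 1, 1, 2]

58 = 11*5 + 3
5 = 1*3 + 2
3 = 1*2 + 1
2 = 2*1 + 0  (stop)
So 58/5 = [11; 1, 1, 2].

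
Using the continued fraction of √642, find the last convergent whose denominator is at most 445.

5777/228

√642 = [25; 2, 1, 24, 1, 2, 50, …] (period length 6).
Convergents:
  p_0/q_0 = 25/1
  p_1/q_1 = 51/2
  p_2/q_2 = 76/3
  p_3/q_3 = 1875/74
  p_4/q_4 = 1951/77
  p_5/q_5 = 5777/228
  p_6/q_6 = 290801/11477
q_5 = 228 ≤ 445 < 11477 = q_6, so the answer is 5777/228.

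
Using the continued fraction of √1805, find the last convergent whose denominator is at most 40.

1402/33

√1805 = [42; 2, 16, 2, 84, …] (period length 4).
Convergents:
  p_0/q_0 = 42/1
  p_1/q_1 = 85/2
  p_2/q_2 = 1402/33
  p_3/q_3 = 2889/68
q_2 = 33 ≤ 40 < 68 = q_3, so the answer is 1402/33.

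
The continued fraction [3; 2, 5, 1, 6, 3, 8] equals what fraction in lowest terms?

Using pₖ = aₖpₖ₋₁ + pₖ₋₂ and qₖ = aₖqₖ₋₁ + qₖ₋₂:
  k=0: a=3, p=3, q=1
  k=1: a=2, p=7, q=2
  k=2: a=5, p=38, q=11
  k=3: a=1, p=45, q=13
  k=4: a=6, p=308, q=89
  k=5: a=3, p=969, q=280
  k=6: a=8, p=8060, q=2329

8060/2329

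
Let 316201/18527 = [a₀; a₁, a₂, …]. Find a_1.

14

316201 = 17·18527 + 1242   →  a_0 = 17
18527 = 14·1242 + 1139   →  a_1 = 14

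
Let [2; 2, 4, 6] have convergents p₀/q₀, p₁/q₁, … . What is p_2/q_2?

Using pₖ = aₖpₖ₋₁ + pₖ₋₂, qₖ = aₖqₖ₋₁ + qₖ₋₂ (with p₋₁=1, p₋₂=0, q₋₁=0, q₋₂=1):
  k=0: a=2, p=2, q=1
  k=1: a=2, p=5, q=2
  k=2: a=4, p=22, q=9

22/9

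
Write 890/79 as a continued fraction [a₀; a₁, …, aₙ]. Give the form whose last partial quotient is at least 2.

[11; 3, 1, 3, 5]

890 = 11*79 + 21
79 = 3*21 + 16
21 = 1*16 + 5
16 = 3*5 + 1
5 = 5*1 + 0  (stop)
So 890/79 = [11; 3, 1, 3, 5].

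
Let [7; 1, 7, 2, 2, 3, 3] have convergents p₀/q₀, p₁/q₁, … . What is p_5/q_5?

Using pₖ = aₖpₖ₋₁ + pₖ₋₂, qₖ = aₖqₖ₋₁ + qₖ₋₂ (with p₋₁=1, p₋₂=0, q₋₁=0, q₋₂=1):
  k=0: a=7, p=7, q=1
  k=1: a=1, p=8, q=1
  k=2: a=7, p=63, q=8
  k=3: a=2, p=134, q=17
  k=4: a=2, p=331, q=42
  k=5: a=3, p=1127, q=143

1127/143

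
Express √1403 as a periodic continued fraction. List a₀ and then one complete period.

[37; 2, 5, 3, 1, 3, 5, 2, 74]

a₀ = ⌊√1403⌋ = 37.
With m₀=0, d₀=1 and mₖ₊₁ = dₖaₖ − mₖ, dₖ₊₁ = (n − mₖ₊₁²)/dₖ, aₖ₊₁ = ⌊(a₀+mₖ₊₁)/dₖ₊₁⌋:
  k=1: m=37, d=34, a=2
  k=2: m=31, d=13, a=5
  k=3: m=34, d=19, a=3
  k=4: m=23, d=46, a=1
  k=5: m=23, d=19, a=3
  k=6: m=34, d=13, a=5
  k=7: m=31, d=34, a=2
  k=8: m=37, d=1, a=74
d=1 and a=2a₀=74 at k=8, so the next step gives (m, d) = (37, 34) again — its k=1 value — and the period has length 8.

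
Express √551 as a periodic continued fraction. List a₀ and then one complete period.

a₀ = ⌊√551⌋ = 23.
With m₀=0, d₀=1 and mₖ₊₁ = dₖaₖ − mₖ, dₖ₊₁ = (n − mₖ₊₁²)/dₖ, aₖ₊₁ = ⌊(a₀+mₖ₊₁)/dₖ₊₁⌋:
  k=1: m=23, d=22, a=2
  k=2: m=21, d=5, a=8
  k=3: m=19, d=38, a=1
  k=4: m=19, d=5, a=8
  k=5: m=21, d=22, a=2
  k=6: m=23, d=1, a=46
d=1 and a=2a₀=46 at k=6, so the next step gives (m, d) = (23, 22) again — its k=1 value — and the period has length 6.

[23; 2, 8, 1, 8, 2, 46]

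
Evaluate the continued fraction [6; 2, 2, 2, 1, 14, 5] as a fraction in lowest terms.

8124/1267

Using pₖ = aₖpₖ₋₁ + pₖ₋₂ and qₖ = aₖqₖ₋₁ + qₖ₋₂:
  k=0: a=6, p=6, q=1
  k=1: a=2, p=13, q=2
  k=2: a=2, p=32, q=5
  k=3: a=2, p=77, q=12
  k=4: a=1, p=109, q=17
  k=5: a=14, p=1603, q=250
  k=6: a=5, p=8124, q=1267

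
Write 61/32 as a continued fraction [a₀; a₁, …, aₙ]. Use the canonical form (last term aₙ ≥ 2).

61 = 1*32 + 29
32 = 1*29 + 3
29 = 9*3 + 2
3 = 1*2 + 1
2 = 2*1 + 0  (stop)
So 61/32 = [1; 1, 9, 1, 2].

[1; 1, 9, 1, 2]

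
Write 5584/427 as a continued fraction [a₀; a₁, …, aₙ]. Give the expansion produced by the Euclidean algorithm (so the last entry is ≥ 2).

5584 = 13×427 + 33
427 = 12×33 + 31
33 = 1×31 + 2
31 = 15×2 + 1
2 = 2×1 + 0  (stop)
So 5584/427 = [13; 12, 1, 15, 2].

[13; 12, 1, 15, 2]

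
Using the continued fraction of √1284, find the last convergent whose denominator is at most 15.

√1284 = [35; 1, 4, 1, 70, …] (period length 4).
Convergents:
  p_0/q_0 = 35/1
  p_1/q_1 = 36/1
  p_2/q_2 = 179/5
  p_3/q_3 = 215/6
  p_4/q_4 = 15229/425
q_3 = 6 ≤ 15 < 425 = q_4, so the answer is 215/6.

215/6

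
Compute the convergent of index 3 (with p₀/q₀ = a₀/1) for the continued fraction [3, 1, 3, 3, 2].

49/13

Using pₖ = aₖpₖ₋₁ + pₖ₋₂, qₖ = aₖqₖ₋₁ + qₖ₋₂ (with p₋₁=1, p₋₂=0, q₋₁=0, q₋₂=1):
  k=0: a=3, p=3, q=1
  k=1: a=1, p=4, q=1
  k=2: a=3, p=15, q=4
  k=3: a=3, p=49, q=13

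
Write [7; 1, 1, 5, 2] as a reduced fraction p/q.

Using pₖ = aₖpₖ₋₁ + pₖ₋₂ and qₖ = aₖqₖ₋₁ + qₖ₋₂:
  k=0: a=7, p=7, q=1
  k=1: a=1, p=8, q=1
  k=2: a=1, p=15, q=2
  k=3: a=5, p=83, q=11
  k=4: a=2, p=181, q=24

181/24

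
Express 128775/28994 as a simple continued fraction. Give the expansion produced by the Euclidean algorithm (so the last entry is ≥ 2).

128775 = 4·28994 + 12799
28994 = 2·12799 + 3396
12799 = 3·3396 + 2611
3396 = 1·2611 + 785
2611 = 3·785 + 256
785 = 3·256 + 17
256 = 15·17 + 1
17 = 17·1 + 0  (stop)
So 128775/28994 = [4; 2, 3, 1, 3, 3, 15, 17].

[4; 2, 3, 1, 3, 3, 15, 17]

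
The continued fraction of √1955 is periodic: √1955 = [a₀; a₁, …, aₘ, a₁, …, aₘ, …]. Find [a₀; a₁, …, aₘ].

a₀ = ⌊√1955⌋ = 44.
With m₀=0, d₀=1 and mₖ₊₁ = dₖaₖ − mₖ, dₖ₊₁ = (n − mₖ₊₁²)/dₖ, aₖ₊₁ = ⌊(a₀+mₖ₊₁)/dₖ₊₁⌋:
  k=1: m=44, d=19, a=4
  k=2: m=32, d=49, a=1
  k=3: m=17, d=34, a=1
  k=4: m=17, d=49, a=1
  k=5: m=32, d=19, a=4
  k=6: m=44, d=1, a=88
d=1 and a=2a₀=88 at k=6, so the next step gives (m, d) = (44, 19) again — its k=1 value — and the period has length 6.

[44; 4, 1, 1, 1, 4, 88]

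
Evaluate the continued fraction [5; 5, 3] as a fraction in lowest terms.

Fold from the inside: start with 3/1.
  5 + 1/3 = 16/3
  5 + 3/16 = 83/16

83/16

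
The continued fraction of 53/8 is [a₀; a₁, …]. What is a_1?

1

53 = 6·8 + 5   →  a_0 = 6
8 = 1·5 + 3   →  a_1 = 1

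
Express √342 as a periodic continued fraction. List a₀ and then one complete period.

[18; 2, 36]

a₀ = ⌊√342⌋ = 18.
With m₀=0, d₀=1 and mₖ₊₁ = dₖaₖ − mₖ, dₖ₊₁ = (n − mₖ₊₁²)/dₖ, aₖ₊₁ = ⌊(a₀+mₖ₊₁)/dₖ₊₁⌋:
  k=1: m=18, d=18, a=2
  k=2: m=18, d=1, a=36
d=1 and a=2a₀=36 at k=2, so the next step gives (m, d) = (18, 18) again — its k=1 value — and the period has length 2.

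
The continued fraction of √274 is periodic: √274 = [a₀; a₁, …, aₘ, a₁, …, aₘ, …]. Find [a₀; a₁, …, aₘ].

a₀ = ⌊√274⌋ = 16.
With m₀=0, d₀=1 and mₖ₊₁ = dₖaₖ − mₖ, dₖ₊₁ = (n − mₖ₊₁²)/dₖ, aₖ₊₁ = ⌊(a₀+mₖ₊₁)/dₖ₊₁⌋:
  k=1: m=16, d=18, a=1
  k=2: m=2, d=15, a=1
  k=3: m=13, d=7, a=4
  k=4: m=15, d=7, a=4
  k=5: m=13, d=15, a=1
  k=6: m=2, d=18, a=1
  k=7: m=16, d=1, a=32
d=1 and a=2a₀=32 at k=7, so the next step gives (m, d) = (16, 18) again — its k=1 value — and the period has length 7.

[16; 1, 1, 4, 4, 1, 1, 32]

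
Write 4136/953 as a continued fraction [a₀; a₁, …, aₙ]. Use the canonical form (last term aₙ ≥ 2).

4136 = 4·953 + 324
953 = 2·324 + 305
324 = 1·305 + 19
305 = 16·19 + 1
19 = 19·1 + 0  (stop)
So 4136/953 = [4; 2, 1, 16, 19].

[4; 2, 1, 16, 19]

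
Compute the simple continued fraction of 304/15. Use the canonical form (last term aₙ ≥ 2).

[20; 3, 1, 3]

304 = 20·15 + 4
15 = 3·4 + 3
4 = 1·3 + 1
3 = 3·1 + 0  (stop)
So 304/15 = [20; 3, 1, 3].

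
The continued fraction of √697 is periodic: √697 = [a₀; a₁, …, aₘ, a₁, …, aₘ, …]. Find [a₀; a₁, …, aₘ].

[26; 2, 2, 52]

a₀ = ⌊√697⌋ = 26.
With m₀=0, d₀=1 and mₖ₊₁ = dₖaₖ − mₖ, dₖ₊₁ = (n − mₖ₊₁²)/dₖ, aₖ₊₁ = ⌊(a₀+mₖ₊₁)/dₖ₊₁⌋:
  k=1: m=26, d=21, a=2
  k=2: m=16, d=21, a=2
  k=3: m=26, d=1, a=52
d=1 and a=2a₀=52 at k=3, so the next step gives (m, d) = (26, 21) again — its k=1 value — and the period has length 3.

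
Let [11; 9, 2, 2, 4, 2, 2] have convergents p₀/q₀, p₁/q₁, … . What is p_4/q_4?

2299/207

Using pₖ = aₖpₖ₋₁ + pₖ₋₂, qₖ = aₖqₖ₋₁ + qₖ₋₂ (with p₋₁=1, p₋₂=0, q₋₁=0, q₋₂=1):
  k=0: a=11, p=11, q=1
  k=1: a=9, p=100, q=9
  k=2: a=2, p=211, q=19
  k=3: a=2, p=522, q=47
  k=4: a=4, p=2299, q=207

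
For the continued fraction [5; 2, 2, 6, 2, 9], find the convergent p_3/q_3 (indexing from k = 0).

173/32

Using pₖ = aₖpₖ₋₁ + pₖ₋₂, qₖ = aₖqₖ₋₁ + qₖ₋₂ (with p₋₁=1, p₋₂=0, q₋₁=0, q₋₂=1):
  k=0: a=5, p=5, q=1
  k=1: a=2, p=11, q=2
  k=2: a=2, p=27, q=5
  k=3: a=6, p=173, q=32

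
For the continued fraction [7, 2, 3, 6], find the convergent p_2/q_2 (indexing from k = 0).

52/7

Using pₖ = aₖpₖ₋₁ + pₖ₋₂, qₖ = aₖqₖ₋₁ + qₖ₋₂ (with p₋₁=1, p₋₂=0, q₋₁=0, q₋₂=1):
  k=0: a=7, p=7, q=1
  k=1: a=2, p=15, q=2
  k=2: a=3, p=52, q=7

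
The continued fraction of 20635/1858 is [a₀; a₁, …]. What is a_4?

6

20635 = 11·1858 + 197   →  a_0 = 11
1858 = 9·197 + 85   →  a_1 = 9
197 = 2·85 + 27   →  a_2 = 2
85 = 3·27 + 4   →  a_3 = 3
27 = 6·4 + 3   →  a_4 = 6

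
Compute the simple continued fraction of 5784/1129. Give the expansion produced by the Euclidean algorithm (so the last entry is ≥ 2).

5784 = 5×1129 + 139
1129 = 8×139 + 17
139 = 8×17 + 3
17 = 5×3 + 2
3 = 1×2 + 1
2 = 2×1 + 0  (stop)
So 5784/1129 = [5; 8, 8, 5, 1, 2].

[5; 8, 8, 5, 1, 2]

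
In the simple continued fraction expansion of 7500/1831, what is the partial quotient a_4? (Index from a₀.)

11

7500 = 4·1831 + 176   →  a_0 = 4
1831 = 10·176 + 71   →  a_1 = 10
176 = 2·71 + 34   →  a_2 = 2
71 = 2·34 + 3   →  a_3 = 2
34 = 11·3 + 1   →  a_4 = 11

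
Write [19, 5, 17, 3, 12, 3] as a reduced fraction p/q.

191766/9989

Using pₖ = aₖpₖ₋₁ + pₖ₋₂ and qₖ = aₖqₖ₋₁ + qₖ₋₂:
  k=0: a=19, p=19, q=1
  k=1: a=5, p=96, q=5
  k=2: a=17, p=1651, q=86
  k=3: a=3, p=5049, q=263
  k=4: a=12, p=62239, q=3242
  k=5: a=3, p=191766, q=9989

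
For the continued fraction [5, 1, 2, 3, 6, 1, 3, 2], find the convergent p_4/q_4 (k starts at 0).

359/63

Using pₖ = aₖpₖ₋₁ + pₖ₋₂, qₖ = aₖqₖ₋₁ + qₖ₋₂ (with p₋₁=1, p₋₂=0, q₋₁=0, q₋₂=1):
  k=0: a=5, p=5, q=1
  k=1: a=1, p=6, q=1
  k=2: a=2, p=17, q=3
  k=3: a=3, p=57, q=10
  k=4: a=6, p=359, q=63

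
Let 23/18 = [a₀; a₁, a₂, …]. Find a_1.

3

23 = 1·18 + 5   →  a_0 = 1
18 = 3·5 + 3   →  a_1 = 3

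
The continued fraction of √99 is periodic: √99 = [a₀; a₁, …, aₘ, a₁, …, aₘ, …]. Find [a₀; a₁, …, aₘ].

[9; 1, 18]

a₀ = ⌊√99⌋ = 9.
With m₀=0, d₀=1 and mₖ₊₁ = dₖaₖ − mₖ, dₖ₊₁ = (n − mₖ₊₁²)/dₖ, aₖ₊₁ = ⌊(a₀+mₖ₊₁)/dₖ₊₁⌋:
  k=1: m=9, d=18, a=1
  k=2: m=9, d=1, a=18
d=1 and a=2a₀=18 at k=2, so the next step gives (m, d) = (9, 18) again — its k=1 value — and the period has length 2.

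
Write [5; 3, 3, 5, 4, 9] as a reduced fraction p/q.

10874/2051

Using pₖ = aₖpₖ₋₁ + pₖ₋₂ and qₖ = aₖqₖ₋₁ + qₖ₋₂:
  k=0: a=5, p=5, q=1
  k=1: a=3, p=16, q=3
  k=2: a=3, p=53, q=10
  k=3: a=5, p=281, q=53
  k=4: a=4, p=1177, q=222
  k=5: a=9, p=10874, q=2051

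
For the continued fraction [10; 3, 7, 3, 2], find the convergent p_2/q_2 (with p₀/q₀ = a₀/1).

Using pₖ = aₖpₖ₋₁ + pₖ₋₂, qₖ = aₖqₖ₋₁ + qₖ₋₂ (with p₋₁=1, p₋₂=0, q₋₁=0, q₋₂=1):
  k=0: a=10, p=10, q=1
  k=1: a=3, p=31, q=3
  k=2: a=7, p=227, q=22

227/22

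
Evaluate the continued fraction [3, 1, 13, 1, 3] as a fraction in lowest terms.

232/59

Using pₖ = aₖpₖ₋₁ + pₖ₋₂ and qₖ = aₖqₖ₋₁ + qₖ₋₂:
  k=0: a=3, p=3, q=1
  k=1: a=1, p=4, q=1
  k=2: a=13, p=55, q=14
  k=3: a=1, p=59, q=15
  k=4: a=3, p=232, q=59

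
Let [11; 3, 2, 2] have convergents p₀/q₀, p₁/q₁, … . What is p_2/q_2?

Using pₖ = aₖpₖ₋₁ + pₖ₋₂, qₖ = aₖqₖ₋₁ + qₖ₋₂ (with p₋₁=1, p₋₂=0, q₋₁=0, q₋₂=1):
  k=0: a=11, p=11, q=1
  k=1: a=3, p=34, q=3
  k=2: a=2, p=79, q=7

79/7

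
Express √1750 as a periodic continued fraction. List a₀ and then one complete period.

a₀ = ⌊√1750⌋ = 41.

[41; 1, 4, 1, 82]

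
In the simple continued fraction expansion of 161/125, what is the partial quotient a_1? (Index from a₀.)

3

161 = 1·125 + 36   →  a_0 = 1
125 = 3·36 + 17   →  a_1 = 3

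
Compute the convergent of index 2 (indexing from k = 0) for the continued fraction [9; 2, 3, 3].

Using pₖ = aₖpₖ₋₁ + pₖ₋₂, qₖ = aₖqₖ₋₁ + qₖ₋₂ (with p₋₁=1, p₋₂=0, q₋₁=0, q₋₂=1):
  k=0: a=9, p=9, q=1
  k=1: a=2, p=19, q=2
  k=2: a=3, p=66, q=7

66/7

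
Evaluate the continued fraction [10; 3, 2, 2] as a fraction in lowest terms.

175/17

Fold from the inside: start with 2/1.
  2 + 1/2 = 5/2
  3 + 2/5 = 17/5
  10 + 5/17 = 175/17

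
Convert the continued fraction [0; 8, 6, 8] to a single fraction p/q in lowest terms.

49/400

Fold from the inside: start with 8/1.
  6 + 1/8 = 49/8
  8 + 8/49 = 400/49
  0 + 49/400 = 49/400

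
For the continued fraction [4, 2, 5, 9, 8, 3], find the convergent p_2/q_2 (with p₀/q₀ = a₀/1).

49/11

Using pₖ = aₖpₖ₋₁ + pₖ₋₂, qₖ = aₖqₖ₋₁ + qₖ₋₂ (with p₋₁=1, p₋₂=0, q₋₁=0, q₋₂=1):
  k=0: a=4, p=4, q=1
  k=1: a=2, p=9, q=2
  k=2: a=5, p=49, q=11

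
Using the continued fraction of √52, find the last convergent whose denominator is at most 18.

101/14

√52 = [7; 4, 1, 2, 1, 4, 14, …] (period length 6).
Convergents:
  p_0/q_0 = 7/1
  p_1/q_1 = 29/4
  p_2/q_2 = 36/5
  p_3/q_3 = 101/14
  p_4/q_4 = 137/19
q_3 = 14 ≤ 18 < 19 = q_4, so the answer is 101/14.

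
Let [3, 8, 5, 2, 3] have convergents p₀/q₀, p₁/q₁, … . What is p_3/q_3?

281/90

Using pₖ = aₖpₖ₋₁ + pₖ₋₂, qₖ = aₖqₖ₋₁ + qₖ₋₂ (with p₋₁=1, p₋₂=0, q₋₁=0, q₋₂=1):
  k=0: a=3, p=3, q=1
  k=1: a=8, p=25, q=8
  k=2: a=5, p=128, q=41
  k=3: a=2, p=281, q=90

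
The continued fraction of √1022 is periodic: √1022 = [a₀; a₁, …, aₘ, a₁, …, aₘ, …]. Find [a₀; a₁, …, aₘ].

[31; 1, 30, 1, 62]

a₀ = ⌊√1022⌋ = 31.
With m₀=0, d₀=1 and mₖ₊₁ = dₖaₖ − mₖ, dₖ₊₁ = (n − mₖ₊₁²)/dₖ, aₖ₊₁ = ⌊(a₀+mₖ₊₁)/dₖ₊₁⌋:
  k=1: m=31, d=61, a=1
  k=2: m=30, d=2, a=30
  k=3: m=30, d=61, a=1
  k=4: m=31, d=1, a=62
d=1 and a=2a₀=62 at k=4, so the next step gives (m, d) = (31, 61) again — its k=1 value — and the period has length 4.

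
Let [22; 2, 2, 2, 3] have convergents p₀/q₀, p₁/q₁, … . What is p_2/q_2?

112/5

Using pₖ = aₖpₖ₋₁ + pₖ₋₂, qₖ = aₖqₖ₋₁ + qₖ₋₂ (with p₋₁=1, p₋₂=0, q₋₁=0, q₋₂=1):
  k=0: a=22, p=22, q=1
  k=1: a=2, p=45, q=2
  k=2: a=2, p=112, q=5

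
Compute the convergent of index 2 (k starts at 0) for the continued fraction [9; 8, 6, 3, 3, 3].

Using pₖ = aₖpₖ₋₁ + pₖ₋₂, qₖ = aₖqₖ₋₁ + qₖ₋₂ (with p₋₁=1, p₋₂=0, q₋₁=0, q₋₂=1):
  k=0: a=9, p=9, q=1
  k=1: a=8, p=73, q=8
  k=2: a=6, p=447, q=49

447/49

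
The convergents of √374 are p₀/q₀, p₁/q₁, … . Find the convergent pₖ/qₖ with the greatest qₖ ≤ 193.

3365/174

√374 = [19; 2, 1, 18, 1, 2, 38, …] (period length 6).
Convergents:
  p_0/q_0 = 19/1
  p_1/q_1 = 39/2
  p_2/q_2 = 58/3
  p_3/q_3 = 1083/56
  p_4/q_4 = 1141/59
  p_5/q_5 = 3365/174
  p_6/q_6 = 129011/6671
q_5 = 174 ≤ 193 < 6671 = q_6, so the answer is 3365/174.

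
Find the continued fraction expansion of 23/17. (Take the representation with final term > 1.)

23 = 1×17 + 6
17 = 2×6 + 5
6 = 1×5 + 1
5 = 5×1 + 0  (stop)
So 23/17 = [1; 2, 1, 5].

[1; 2, 1, 5]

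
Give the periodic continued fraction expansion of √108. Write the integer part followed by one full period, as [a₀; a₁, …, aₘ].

a₀ = ⌊√108⌋ = 10.

[10; 2, 1, 1, 4, 1, 1, 2, 20]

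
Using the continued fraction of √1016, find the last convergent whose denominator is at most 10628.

130049/4080

√1016 = [31; 1, 6, 1, 62, …] (period length 4).
Convergents:
  p_0/q_0 = 31/1
  p_1/q_1 = 32/1
  p_2/q_2 = 223/7
  p_3/q_3 = 255/8
  p_4/q_4 = 16033/503
  p_5/q_5 = 16288/511
  p_6/q_6 = 113761/3569
  p_7/q_7 = 130049/4080
  p_8/q_8 = 8176799/256529
q_7 = 4080 ≤ 10628 < 256529 = q_8, so the answer is 130049/4080.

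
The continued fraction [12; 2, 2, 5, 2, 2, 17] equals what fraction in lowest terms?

Fold from the inside: start with 17/1.
  2 + 1/17 = 35/17
  2 + 17/35 = 87/35
  5 + 35/87 = 470/87
  2 + 87/470 = 1027/470
  2 + 470/1027 = 2524/1027
  12 + 1027/2524 = 31315/2524

31315/2524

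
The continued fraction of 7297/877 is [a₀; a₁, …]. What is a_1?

7297 = 8·877 + 281   →  a_0 = 8
877 = 3·281 + 34   →  a_1 = 3

3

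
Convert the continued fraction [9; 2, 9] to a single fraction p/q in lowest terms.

180/19

Fold from the inside: start with 9/1.
  2 + 1/9 = 19/9
  9 + 9/19 = 180/19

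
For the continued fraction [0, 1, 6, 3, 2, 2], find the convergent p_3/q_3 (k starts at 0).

Using pₖ = aₖpₖ₋₁ + pₖ₋₂, qₖ = aₖqₖ₋₁ + qₖ₋₂ (with p₋₁=1, p₋₂=0, q₋₁=0, q₋₂=1):
  k=0: a=0, p=0, q=1
  k=1: a=1, p=1, q=1
  k=2: a=6, p=6, q=7
  k=3: a=3, p=19, q=22

19/22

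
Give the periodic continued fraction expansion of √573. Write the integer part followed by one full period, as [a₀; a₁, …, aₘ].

[23; 1, 14, 1, 46]

a₀ = ⌊√573⌋ = 23.
With m₀=0, d₀=1 and mₖ₊₁ = dₖaₖ − mₖ, dₖ₊₁ = (n − mₖ₊₁²)/dₖ, aₖ₊₁ = ⌊(a₀+mₖ₊₁)/dₖ₊₁⌋:
  k=1: m=23, d=44, a=1
  k=2: m=21, d=3, a=14
  k=3: m=21, d=44, a=1
  k=4: m=23, d=1, a=46
d=1 and a=2a₀=46 at k=4, so the next step gives (m, d) = (23, 44) again — its k=1 value — and the period has length 4.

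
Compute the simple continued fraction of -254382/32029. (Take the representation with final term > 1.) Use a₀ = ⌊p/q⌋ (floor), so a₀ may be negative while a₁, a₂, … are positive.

[-8; 17, 3, 5, 8, 14]

-254382 = -8·32029 + 1850
32029 = 17·1850 + 579
1850 = 3·579 + 113
579 = 5·113 + 14
113 = 8·14 + 1
14 = 14·1 + 0  (stop)
So -254382/32029 = [-8; 17, 3, 5, 8, 14].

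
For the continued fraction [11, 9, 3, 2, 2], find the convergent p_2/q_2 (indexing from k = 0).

Using pₖ = aₖpₖ₋₁ + pₖ₋₂, qₖ = aₖqₖ₋₁ + qₖ₋₂ (with p₋₁=1, p₋₂=0, q₋₁=0, q₋₂=1):
  k=0: a=11, p=11, q=1
  k=1: a=9, p=100, q=9
  k=2: a=3, p=311, q=28

311/28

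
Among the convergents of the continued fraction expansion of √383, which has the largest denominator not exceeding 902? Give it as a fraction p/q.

10705/547

√383 = [19; 1, 1, 3, 19, 3, 1, 1, 38, …] (period length 8).
Convergents:
  p_0/q_0 = 19/1
  p_1/q_1 = 20/1
  p_2/q_2 = 39/2
  p_3/q_3 = 137/7
  p_4/q_4 = 2642/135
  p_5/q_5 = 8063/412
  p_6/q_6 = 10705/547
  p_7/q_7 = 18768/959
q_6 = 547 ≤ 902 < 959 = q_7, so the answer is 10705/547.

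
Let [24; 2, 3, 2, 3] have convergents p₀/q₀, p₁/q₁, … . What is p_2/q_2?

Using pₖ = aₖpₖ₋₁ + pₖ₋₂, qₖ = aₖqₖ₋₁ + qₖ₋₂ (with p₋₁=1, p₋₂=0, q₋₁=0, q₋₂=1):
  k=0: a=24, p=24, q=1
  k=1: a=2, p=49, q=2
  k=2: a=3, p=171, q=7

171/7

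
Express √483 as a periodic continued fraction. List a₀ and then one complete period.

a₀ = ⌊√483⌋ = 21.

[21; 1, 42]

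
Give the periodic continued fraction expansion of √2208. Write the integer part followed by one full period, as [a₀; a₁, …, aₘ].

[46; 1, 92]

a₀ = ⌊√2208⌋ = 46.
With m₀=0, d₀=1 and mₖ₊₁ = dₖaₖ − mₖ, dₖ₊₁ = (n − mₖ₊₁²)/dₖ, aₖ₊₁ = ⌊(a₀+mₖ₊₁)/dₖ₊₁⌋:
  k=1: m=46, d=92, a=1
  k=2: m=46, d=1, a=92
d=1 and a=2a₀=92 at k=2, so the next step gives (m, d) = (46, 92) again — its k=1 value — and the period has length 2.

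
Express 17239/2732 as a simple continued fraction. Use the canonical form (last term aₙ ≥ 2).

17239 = 6×2732 + 847
2732 = 3×847 + 191
847 = 4×191 + 83
191 = 2×83 + 25
83 = 3×25 + 8
25 = 3×8 + 1
8 = 8×1 + 0  (stop)
So 17239/2732 = [6; 3, 4, 2, 3, 3, 8].

[6; 3, 4, 2, 3, 3, 8]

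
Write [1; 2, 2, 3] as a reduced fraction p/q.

Using pₖ = aₖpₖ₋₁ + pₖ₋₂ and qₖ = aₖqₖ₋₁ + qₖ₋₂:
  k=0: a=1, p=1, q=1
  k=1: a=2, p=3, q=2
  k=2: a=2, p=7, q=5
  k=3: a=3, p=24, q=17

24/17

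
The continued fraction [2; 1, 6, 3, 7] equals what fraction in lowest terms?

Fold from the inside: start with 7/1.
  3 + 1/7 = 22/7
  6 + 7/22 = 139/22
  1 + 22/139 = 161/139
  2 + 139/161 = 461/161

461/161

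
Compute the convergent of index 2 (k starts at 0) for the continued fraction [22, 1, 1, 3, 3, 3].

Using pₖ = aₖpₖ₋₁ + pₖ₋₂, qₖ = aₖqₖ₋₁ + qₖ₋₂ (with p₋₁=1, p₋₂=0, q₋₁=0, q₋₂=1):
  k=0: a=22, p=22, q=1
  k=1: a=1, p=23, q=1
  k=2: a=1, p=45, q=2

45/2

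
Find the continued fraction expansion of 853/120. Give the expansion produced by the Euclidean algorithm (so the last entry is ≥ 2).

[7; 9, 4, 3]

853 = 7×120 + 13
120 = 9×13 + 3
13 = 4×3 + 1
3 = 3×1 + 0  (stop)
So 853/120 = [7; 9, 4, 3].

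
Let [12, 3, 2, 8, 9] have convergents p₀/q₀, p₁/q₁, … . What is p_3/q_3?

725/59

Using pₖ = aₖpₖ₋₁ + pₖ₋₂, qₖ = aₖqₖ₋₁ + qₖ₋₂ (with p₋₁=1, p₋₂=0, q₋₁=0, q₋₂=1):
  k=0: a=12, p=12, q=1
  k=1: a=3, p=37, q=3
  k=2: a=2, p=86, q=7
  k=3: a=8, p=725, q=59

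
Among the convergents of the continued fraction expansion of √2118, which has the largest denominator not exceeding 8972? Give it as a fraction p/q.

194810/4233

√2118 = [46; 46, 92, …] (period length 2).
Convergents:
  p_0/q_0 = 46/1
  p_1/q_1 = 2117/46
  p_2/q_2 = 194810/4233
  p_3/q_3 = 8963377/194764
q_2 = 4233 ≤ 8972 < 194764 = q_3, so the answer is 194810/4233.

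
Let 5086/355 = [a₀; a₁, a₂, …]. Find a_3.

5086 = 14·355 + 116   →  a_0 = 14
355 = 3·116 + 7   →  a_1 = 3
116 = 16·7 + 4   →  a_2 = 16
7 = 1·4 + 3   →  a_3 = 1

1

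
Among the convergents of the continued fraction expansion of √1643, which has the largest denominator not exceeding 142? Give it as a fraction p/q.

4783/118

√1643 = [40; 1, 1, 6, 1, 6, 1, 1, 80, …] (period length 8).
Convergents:
  p_0/q_0 = 40/1
  p_1/q_1 = 41/1
  p_2/q_2 = 81/2
  p_3/q_3 = 527/13
  p_4/q_4 = 608/15
  p_5/q_5 = 4175/103
  p_6/q_6 = 4783/118
  p_7/q_7 = 8958/221
q_6 = 118 ≤ 142 < 221 = q_7, so the answer is 4783/118.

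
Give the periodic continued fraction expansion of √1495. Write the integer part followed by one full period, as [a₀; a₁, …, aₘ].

[38; 1, 1, 1, 76]

a₀ = ⌊√1495⌋ = 38.
With m₀=0, d₀=1 and mₖ₊₁ = dₖaₖ − mₖ, dₖ₊₁ = (n − mₖ₊₁²)/dₖ, aₖ₊₁ = ⌊(a₀+mₖ₊₁)/dₖ₊₁⌋:
  k=1: m=38, d=51, a=1
  k=2: m=13, d=26, a=1
  k=3: m=13, d=51, a=1
  k=4: m=38, d=1, a=76
d=1 and a=2a₀=76 at k=4, so the next step gives (m, d) = (38, 51) again — its k=1 value — and the period has length 4.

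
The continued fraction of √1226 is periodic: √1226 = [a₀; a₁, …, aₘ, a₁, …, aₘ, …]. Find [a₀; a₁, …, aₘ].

a₀ = ⌊√1226⌋ = 35.
With m₀=0, d₀=1 and mₖ₊₁ = dₖaₖ − mₖ, dₖ₊₁ = (n − mₖ₊₁²)/dₖ, aₖ₊₁ = ⌊(a₀+mₖ₊₁)/dₖ₊₁⌋:
  k=1: m=35, d=1, a=70
d=1 and a=2a₀=70 at k=1, so the next step gives (m, d) = (35, 1) again — its k=1 value — and the period has length 1.

[35; 70]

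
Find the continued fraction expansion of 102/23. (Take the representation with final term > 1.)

102 = 4·23 + 10
23 = 2·10 + 3
10 = 3·3 + 1
3 = 3·1 + 0  (stop)
So 102/23 = [4; 2, 3, 3].

[4; 2, 3, 3]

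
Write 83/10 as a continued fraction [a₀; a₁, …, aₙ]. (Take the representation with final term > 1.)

83 = 8*10 + 3
10 = 3*3 + 1
3 = 3*1 + 0  (stop)
So 83/10 = [8; 3, 3].

[8; 3, 3]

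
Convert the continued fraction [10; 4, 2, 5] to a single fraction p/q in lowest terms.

501/49

Fold from the inside: start with 5/1.
  2 + 1/5 = 11/5
  4 + 5/11 = 49/11
  10 + 11/49 = 501/49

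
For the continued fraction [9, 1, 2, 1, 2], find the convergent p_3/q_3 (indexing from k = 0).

39/4

Using pₖ = aₖpₖ₋₁ + pₖ₋₂, qₖ = aₖqₖ₋₁ + qₖ₋₂ (with p₋₁=1, p₋₂=0, q₋₁=0, q₋₂=1):
  k=0: a=9, p=9, q=1
  k=1: a=1, p=10, q=1
  k=2: a=2, p=29, q=3
  k=3: a=1, p=39, q=4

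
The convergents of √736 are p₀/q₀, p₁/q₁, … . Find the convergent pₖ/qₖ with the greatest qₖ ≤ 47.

√736 = [27; 7, 1, 2, 1, 2, 1, 7, 54, …] (period length 8).
Convergents:
  p_0/q_0 = 27/1
  p_1/q_1 = 190/7
  p_2/q_2 = 217/8
  p_3/q_3 = 624/23
  p_4/q_4 = 841/31
  p_5/q_5 = 2306/85
q_4 = 31 ≤ 47 < 85 = q_5, so the answer is 841/31.

841/31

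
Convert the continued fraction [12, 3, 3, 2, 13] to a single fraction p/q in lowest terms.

Using pₖ = aₖpₖ₋₁ + pₖ₋₂ and qₖ = aₖqₖ₋₁ + qₖ₋₂:
  k=0: a=12, p=12, q=1
  k=1: a=3, p=37, q=3
  k=2: a=3, p=123, q=10
  k=3: a=2, p=283, q=23
  k=4: a=13, p=3802, q=309

3802/309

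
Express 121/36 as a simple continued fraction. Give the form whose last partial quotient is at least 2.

121 = 3×36 + 13
36 = 2×13 + 10
13 = 1×10 + 3
10 = 3×3 + 1
3 = 3×1 + 0  (stop)
So 121/36 = [3; 2, 1, 3, 3].

[3; 2, 1, 3, 3]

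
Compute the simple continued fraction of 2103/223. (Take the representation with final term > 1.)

[9; 2, 3, 10, 3]

2103 = 9×223 + 96
223 = 2×96 + 31
96 = 3×31 + 3
31 = 10×3 + 1
3 = 3×1 + 0  (stop)
So 2103/223 = [9; 2, 3, 10, 3].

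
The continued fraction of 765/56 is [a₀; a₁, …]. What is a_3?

1

765 = 13·56 + 37   →  a_0 = 13
56 = 1·37 + 19   →  a_1 = 1
37 = 1·19 + 18   →  a_2 = 1
19 = 1·18 + 1   →  a_3 = 1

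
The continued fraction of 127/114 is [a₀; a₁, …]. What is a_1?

8

127 = 1·114 + 13   →  a_0 = 1
114 = 8·13 + 10   →  a_1 = 8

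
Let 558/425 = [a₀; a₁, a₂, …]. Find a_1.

558 = 1·425 + 133   →  a_0 = 1
425 = 3·133 + 26   →  a_1 = 3

3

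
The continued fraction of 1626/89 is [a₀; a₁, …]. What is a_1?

1626 = 18·89 + 24   →  a_0 = 18
89 = 3·24 + 17   →  a_1 = 3

3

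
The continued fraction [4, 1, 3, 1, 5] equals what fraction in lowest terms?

Using pₖ = aₖpₖ₋₁ + pₖ₋₂ and qₖ = aₖqₖ₋₁ + qₖ₋₂:
  k=0: a=4, p=4, q=1
  k=1: a=1, p=5, q=1
  k=2: a=3, p=19, q=4
  k=3: a=1, p=24, q=5
  k=4: a=5, p=139, q=29

139/29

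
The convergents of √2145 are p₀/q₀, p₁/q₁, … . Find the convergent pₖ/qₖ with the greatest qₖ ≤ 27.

√2145 = [46; 3, 5, 2, 5, 3, 92, …] (period length 6).
Convergents:
  p_0/q_0 = 46/1
  p_1/q_1 = 139/3
  p_2/q_2 = 741/16
  p_3/q_3 = 1621/35
q_2 = 16 ≤ 27 < 35 = q_3, so the answer is 741/16.

741/16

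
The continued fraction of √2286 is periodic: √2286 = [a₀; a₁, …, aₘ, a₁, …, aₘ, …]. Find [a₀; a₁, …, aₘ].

[47; 1, 4, 3, 10, 3, 4, 1, 94]

a₀ = ⌊√2286⌋ = 47.
With m₀=0, d₀=1 and mₖ₊₁ = dₖaₖ − mₖ, dₖ₊₁ = (n − mₖ₊₁²)/dₖ, aₖ₊₁ = ⌊(a₀+mₖ₊₁)/dₖ₊₁⌋:
  k=1: m=47, d=77, a=1
  k=2: m=30, d=18, a=4
  k=3: m=42, d=29, a=3
  k=4: m=45, d=9, a=10
  k=5: m=45, d=29, a=3
  k=6: m=42, d=18, a=4
  k=7: m=30, d=77, a=1
  k=8: m=47, d=1, a=94
d=1 and a=2a₀=94 at k=8, so the next step gives (m, d) = (47, 77) again — its k=1 value — and the period has length 8.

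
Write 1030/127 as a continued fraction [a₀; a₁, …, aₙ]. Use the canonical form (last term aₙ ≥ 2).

[8; 9, 14]

1030 = 8×127 + 14
127 = 9×14 + 1
14 = 14×1 + 0  (stop)
So 1030/127 = [8; 9, 14].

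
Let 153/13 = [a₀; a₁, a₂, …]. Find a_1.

1

153 = 11·13 + 10   →  a_0 = 11
13 = 1·10 + 3   →  a_1 = 1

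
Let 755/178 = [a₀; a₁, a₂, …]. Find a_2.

7

755 = 4·178 + 43   →  a_0 = 4
178 = 4·43 + 6   →  a_1 = 4
43 = 7·6 + 1   →  a_2 = 7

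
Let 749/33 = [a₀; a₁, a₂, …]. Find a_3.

749 = 22·33 + 23   →  a_0 = 22
33 = 1·23 + 10   →  a_1 = 1
23 = 2·10 + 3   →  a_2 = 2
10 = 3·3 + 1   →  a_3 = 3

3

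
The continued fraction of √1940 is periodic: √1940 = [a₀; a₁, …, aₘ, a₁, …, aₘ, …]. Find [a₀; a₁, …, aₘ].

a₀ = ⌊√1940⌋ = 44.

[44; 22, 88]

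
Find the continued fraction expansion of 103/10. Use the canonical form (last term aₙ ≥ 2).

103 = 10·10 + 3
10 = 3·3 + 1
3 = 3·1 + 0  (stop)
So 103/10 = [10; 3, 3].

[10; 3, 3]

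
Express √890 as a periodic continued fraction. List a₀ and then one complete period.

[29; 1, 4, 1, 58]

a₀ = ⌊√890⌋ = 29.
With m₀=0, d₀=1 and mₖ₊₁ = dₖaₖ − mₖ, dₖ₊₁ = (n − mₖ₊₁²)/dₖ, aₖ₊₁ = ⌊(a₀+mₖ₊₁)/dₖ₊₁⌋:
  k=1: m=29, d=49, a=1
  k=2: m=20, d=10, a=4
  k=3: m=20, d=49, a=1
  k=4: m=29, d=1, a=58
d=1 and a=2a₀=58 at k=4, so the next step gives (m, d) = (29, 49) again — its k=1 value — and the period has length 4.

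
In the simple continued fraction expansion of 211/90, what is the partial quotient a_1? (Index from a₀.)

2

211 = 2·90 + 31   →  a_0 = 2
90 = 2·31 + 28   →  a_1 = 2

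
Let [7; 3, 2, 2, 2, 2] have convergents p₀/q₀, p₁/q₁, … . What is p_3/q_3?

124/17

Using pₖ = aₖpₖ₋₁ + pₖ₋₂, qₖ = aₖqₖ₋₁ + qₖ₋₂ (with p₋₁=1, p₋₂=0, q₋₁=0, q₋₂=1):
  k=0: a=7, p=7, q=1
  k=1: a=3, p=22, q=3
  k=2: a=2, p=51, q=7
  k=3: a=2, p=124, q=17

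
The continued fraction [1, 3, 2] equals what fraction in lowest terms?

Fold from the inside: start with 2/1.
  3 + 1/2 = 7/2
  1 + 2/7 = 9/7

9/7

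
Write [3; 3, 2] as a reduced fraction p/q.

23/7

Fold from the inside: start with 2/1.
  3 + 1/2 = 7/2
  3 + 2/7 = 23/7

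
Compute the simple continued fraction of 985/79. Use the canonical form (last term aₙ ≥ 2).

[12; 2, 7, 2, 2]

985 = 12×79 + 37
79 = 2×37 + 5
37 = 7×5 + 2
5 = 2×2 + 1
2 = 2×1 + 0  (stop)
So 985/79 = [12; 2, 7, 2, 2].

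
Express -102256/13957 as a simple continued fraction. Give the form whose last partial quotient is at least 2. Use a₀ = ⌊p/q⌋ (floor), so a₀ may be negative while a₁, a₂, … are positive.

-102256 = -8·13957 + 9400
13957 = 1·9400 + 4557
9400 = 2·4557 + 286
4557 = 15·286 + 267
286 = 1·267 + 19
267 = 14·19 + 1
19 = 19·1 + 0  (stop)
So -102256/13957 = [-8; 1, 2, 15, 1, 14, 19].

[-8; 1, 2, 15, 1, 14, 19]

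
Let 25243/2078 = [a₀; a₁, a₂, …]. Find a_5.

25243 = 12·2078 + 307   →  a_0 = 12
2078 = 6·307 + 236   →  a_1 = 6
307 = 1·236 + 71   →  a_2 = 1
236 = 3·71 + 23   →  a_3 = 3
71 = 3·23 + 2   →  a_4 = 3
23 = 11·2 + 1   →  a_5 = 11

11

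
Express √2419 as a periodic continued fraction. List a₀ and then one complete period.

a₀ = ⌊√2419⌋ = 49.
With m₀=0, d₀=1 and mₖ₊₁ = dₖaₖ − mₖ, dₖ₊₁ = (n − mₖ₊₁²)/dₖ, aₖ₊₁ = ⌊(a₀+mₖ₊₁)/dₖ₊₁⌋:
  k=1: m=49, d=18, a=5
  k=2: m=41, d=41, a=2
  k=3: m=41, d=18, a=5
  k=4: m=49, d=1, a=98
d=1 and a=2a₀=98 at k=4, so the next step gives (m, d) = (49, 18) again — its k=1 value — and the period has length 4.

[49; 5, 2, 5, 98]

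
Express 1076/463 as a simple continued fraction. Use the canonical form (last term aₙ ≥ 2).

[2; 3, 11, 1, 1, 6]

1076 = 2×463 + 150
463 = 3×150 + 13
150 = 11×13 + 7
13 = 1×7 + 6
7 = 1×6 + 1
6 = 6×1 + 0  (stop)
So 1076/463 = [2; 3, 11, 1, 1, 6].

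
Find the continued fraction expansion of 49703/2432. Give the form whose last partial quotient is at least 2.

[20; 2, 3, 2, 9, 16]

49703 = 20×2432 + 1063
2432 = 2×1063 + 306
1063 = 3×306 + 145
306 = 2×145 + 16
145 = 9×16 + 1
16 = 16×1 + 0  (stop)
So 49703/2432 = [20; 2, 3, 2, 9, 16].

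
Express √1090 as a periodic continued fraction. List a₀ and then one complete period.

[33; 66]

a₀ = ⌊√1090⌋ = 33.
With m₀=0, d₀=1 and mₖ₊₁ = dₖaₖ − mₖ, dₖ₊₁ = (n − mₖ₊₁²)/dₖ, aₖ₊₁ = ⌊(a₀+mₖ₊₁)/dₖ₊₁⌋:
  k=1: m=33, d=1, a=66
d=1 and a=2a₀=66 at k=1, so the next step gives (m, d) = (33, 1) again — its k=1 value — and the period has length 1.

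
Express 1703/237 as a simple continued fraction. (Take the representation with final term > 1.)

1703 = 7·237 + 44
237 = 5·44 + 17
44 = 2·17 + 10
17 = 1·10 + 7
10 = 1·7 + 3
7 = 2·3 + 1
3 = 3·1 + 0  (stop)
So 1703/237 = [7; 5, 2, 1, 1, 2, 3].

[7; 5, 2, 1, 1, 2, 3]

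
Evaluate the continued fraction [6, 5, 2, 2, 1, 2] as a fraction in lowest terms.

637/103

Fold from the inside: start with 2/1.
  1 + 1/2 = 3/2
  2 + 2/3 = 8/3
  2 + 3/8 = 19/8
  5 + 8/19 = 103/19
  6 + 19/103 = 637/103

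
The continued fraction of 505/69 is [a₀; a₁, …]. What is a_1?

3

505 = 7·69 + 22   →  a_0 = 7
69 = 3·22 + 3   →  a_1 = 3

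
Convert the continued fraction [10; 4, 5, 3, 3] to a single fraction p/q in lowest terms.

2273/222

Fold from the inside: start with 3/1.
  3 + 1/3 = 10/3
  5 + 3/10 = 53/10
  4 + 10/53 = 222/53
  10 + 53/222 = 2273/222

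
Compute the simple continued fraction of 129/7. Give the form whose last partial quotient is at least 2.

[18; 2, 3]

129 = 18*7 + 3
7 = 2*3 + 1
3 = 3*1 + 0  (stop)
So 129/7 = [18; 2, 3].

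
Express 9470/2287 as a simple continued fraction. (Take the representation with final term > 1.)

[4; 7, 9, 1, 3, 8]

9470 = 4×2287 + 322
2287 = 7×322 + 33
322 = 9×33 + 25
33 = 1×25 + 8
25 = 3×8 + 1
8 = 8×1 + 0  (stop)
So 9470/2287 = [4; 7, 9, 1, 3, 8].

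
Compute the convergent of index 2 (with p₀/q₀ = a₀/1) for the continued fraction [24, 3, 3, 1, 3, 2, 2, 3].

243/10

Using pₖ = aₖpₖ₋₁ + pₖ₋₂, qₖ = aₖqₖ₋₁ + qₖ₋₂ (with p₋₁=1, p₋₂=0, q₋₁=0, q₋₂=1):
  k=0: a=24, p=24, q=1
  k=1: a=3, p=73, q=3
  k=2: a=3, p=243, q=10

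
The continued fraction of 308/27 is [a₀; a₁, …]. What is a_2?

2

308 = 11·27 + 11   →  a_0 = 11
27 = 2·11 + 5   →  a_1 = 2
11 = 2·5 + 1   →  a_2 = 2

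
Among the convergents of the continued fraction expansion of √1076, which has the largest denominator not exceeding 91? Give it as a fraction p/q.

2657/81

√1076 = [32; 1, 4, 16, 4, 1, 64, …] (period length 6).
Convergents:
  p_0/q_0 = 32/1
  p_1/q_1 = 33/1
  p_2/q_2 = 164/5
  p_3/q_3 = 2657/81
  p_4/q_4 = 10792/329
q_3 = 81 ≤ 91 < 329 = q_4, so the answer is 2657/81.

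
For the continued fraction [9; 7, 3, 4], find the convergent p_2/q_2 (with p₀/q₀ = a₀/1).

Using pₖ = aₖpₖ₋₁ + pₖ₋₂, qₖ = aₖqₖ₋₁ + qₖ₋₂ (with p₋₁=1, p₋₂=0, q₋₁=0, q₋₂=1):
  k=0: a=9, p=9, q=1
  k=1: a=7, p=64, q=7
  k=2: a=3, p=201, q=22

201/22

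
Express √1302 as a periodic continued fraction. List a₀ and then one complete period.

a₀ = ⌊√1302⌋ = 36.
With m₀=0, d₀=1 and mₖ₊₁ = dₖaₖ − mₖ, dₖ₊₁ = (n − mₖ₊₁²)/dₖ, aₖ₊₁ = ⌊(a₀+mₖ₊₁)/dₖ₊₁⌋:
  k=1: m=36, d=6, a=12
  k=2: m=36, d=1, a=72
d=1 and a=2a₀=72 at k=2, so the next step gives (m, d) = (36, 6) again — its k=1 value — and the period has length 2.

[36; 12, 72]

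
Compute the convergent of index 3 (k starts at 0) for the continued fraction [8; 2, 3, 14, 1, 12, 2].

843/100

Using pₖ = aₖpₖ₋₁ + pₖ₋₂, qₖ = aₖqₖ₋₁ + qₖ₋₂ (with p₋₁=1, p₋₂=0, q₋₁=0, q₋₂=1):
  k=0: a=8, p=8, q=1
  k=1: a=2, p=17, q=2
  k=2: a=3, p=59, q=7
  k=3: a=14, p=843, q=100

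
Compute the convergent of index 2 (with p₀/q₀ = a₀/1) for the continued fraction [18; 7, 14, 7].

1796/99

Using pₖ = aₖpₖ₋₁ + pₖ₋₂, qₖ = aₖqₖ₋₁ + qₖ₋₂ (with p₋₁=1, p₋₂=0, q₋₁=0, q₋₂=1):
  k=0: a=18, p=18, q=1
  k=1: a=7, p=127, q=7
  k=2: a=14, p=1796, q=99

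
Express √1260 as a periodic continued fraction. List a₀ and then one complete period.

a₀ = ⌊√1260⌋ = 35.
With m₀=0, d₀=1 and mₖ₊₁ = dₖaₖ − mₖ, dₖ₊₁ = (n − mₖ₊₁²)/dₖ, aₖ₊₁ = ⌊(a₀+mₖ₊₁)/dₖ₊₁⌋:
  k=1: m=35, d=35, a=2
  k=2: m=35, d=1, a=70
d=1 and a=2a₀=70 at k=2, so the next step gives (m, d) = (35, 35) again — its k=1 value — and the period has length 2.

[35; 2, 70]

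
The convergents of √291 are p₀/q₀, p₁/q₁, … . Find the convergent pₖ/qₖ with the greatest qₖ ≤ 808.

9877/579

√291 = [17; 17, 34, …] (period length 2).
Convergents:
  p_0/q_0 = 17/1
  p_1/q_1 = 290/17
  p_2/q_2 = 9877/579
  p_3/q_3 = 168199/9860
q_2 = 579 ≤ 808 < 9860 = q_3, so the answer is 9877/579.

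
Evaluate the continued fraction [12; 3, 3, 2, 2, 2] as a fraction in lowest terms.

1661/135

Using pₖ = aₖpₖ₋₁ + pₖ₋₂ and qₖ = aₖqₖ₋₁ + qₖ₋₂:
  k=0: a=12, p=12, q=1
  k=1: a=3, p=37, q=3
  k=2: a=3, p=123, q=10
  k=3: a=2, p=283, q=23
  k=4: a=2, p=689, q=56
  k=5: a=2, p=1661, q=135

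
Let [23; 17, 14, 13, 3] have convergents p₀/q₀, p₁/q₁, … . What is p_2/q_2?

Using pₖ = aₖpₖ₋₁ + pₖ₋₂, qₖ = aₖqₖ₋₁ + qₖ₋₂ (with p₋₁=1, p₋₂=0, q₋₁=0, q₋₂=1):
  k=0: a=23, p=23, q=1
  k=1: a=17, p=392, q=17
  k=2: a=14, p=5511, q=239

5511/239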